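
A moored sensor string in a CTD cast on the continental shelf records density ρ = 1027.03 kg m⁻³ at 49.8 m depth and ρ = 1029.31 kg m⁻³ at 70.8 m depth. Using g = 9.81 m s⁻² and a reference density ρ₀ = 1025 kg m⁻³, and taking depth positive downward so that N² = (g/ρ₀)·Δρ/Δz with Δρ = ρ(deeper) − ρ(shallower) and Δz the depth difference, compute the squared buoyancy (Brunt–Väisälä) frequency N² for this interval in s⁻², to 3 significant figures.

1.04 × 10⁻³ s⁻²

Δρ = 1029.31 − 1027.03 = 2.28 kg m⁻³ over Δz = 70.8 − 49.8 = 21 m.
N² = (9.81/1025) × (2.28/21) = 1.0391 × 10⁻³ s⁻² ≈ 1.04 × 10⁻³ s⁻².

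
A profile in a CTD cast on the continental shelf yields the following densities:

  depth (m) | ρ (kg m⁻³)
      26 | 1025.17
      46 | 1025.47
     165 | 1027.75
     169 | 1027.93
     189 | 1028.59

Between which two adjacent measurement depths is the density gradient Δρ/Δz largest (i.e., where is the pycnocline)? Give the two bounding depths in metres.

165–169 m

Compute the density gradient over each adjacent pair:
  26–46 m: Δρ/Δz = 0.30/20 = 0.015 kg m⁻⁴
  46–165 m: Δρ/Δz = 2.28/119 = 0.019 kg m⁻⁴
  165–169 m: Δρ/Δz = 0.18/4 = 0.045 kg m⁻⁴
  169–189 m: Δρ/Δz = 0.66/20 = 0.033 kg m⁻⁴
The largest gradient is in the 165–169 m interval — the pycnocline.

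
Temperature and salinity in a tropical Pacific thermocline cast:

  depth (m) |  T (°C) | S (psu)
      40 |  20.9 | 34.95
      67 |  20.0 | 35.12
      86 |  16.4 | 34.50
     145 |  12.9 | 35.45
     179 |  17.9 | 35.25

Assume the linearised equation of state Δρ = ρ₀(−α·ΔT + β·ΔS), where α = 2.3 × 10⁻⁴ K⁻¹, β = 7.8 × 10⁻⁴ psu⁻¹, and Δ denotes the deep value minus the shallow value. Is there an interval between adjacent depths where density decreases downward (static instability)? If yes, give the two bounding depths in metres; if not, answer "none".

Evaluate Δρ/ρ₀ = −αΔT + βΔS across each adjacent pair:
  40–67 m: −αΔT+βΔS = −(2.3 × 10⁻⁴)(-0.9)+(7.8 × 10⁻⁴)(+0.17) = 3.4 × 10⁻⁴ → stable
  67–86 m: −αΔT+βΔS = −(2.3 × 10⁻⁴)(-3.6)+(7.8 × 10⁻⁴)(-0.62) = 3.4 × 10⁻⁴ → stable
  86–145 m: −αΔT+βΔS = −(2.3 × 10⁻⁴)(-3.5)+(7.8 × 10⁻⁴)(+0.95) = 1.5 × 10⁻³ → stable
  145–179 m: −αΔT+βΔS = −(2.3 × 10⁻⁴)(+5.0)+(7.8 × 10⁻⁴)(-0.20) = -1.3 × 10⁻³ → UNSTABLE
The 145–179 m interval has Δρ < 0: lighter water underlies denser water.

145–179 m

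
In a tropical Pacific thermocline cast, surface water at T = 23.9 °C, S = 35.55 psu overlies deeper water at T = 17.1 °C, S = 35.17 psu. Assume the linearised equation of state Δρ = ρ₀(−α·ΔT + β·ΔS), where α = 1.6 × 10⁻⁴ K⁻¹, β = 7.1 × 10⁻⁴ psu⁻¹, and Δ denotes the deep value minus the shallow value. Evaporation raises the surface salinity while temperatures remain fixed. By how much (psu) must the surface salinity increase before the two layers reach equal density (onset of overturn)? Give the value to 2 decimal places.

Neutral buoyancy requires −α(T_deep − T_surf) + β(S_deep − S_surf′) = 0.
S_surf′ = S_deep − (α/β)·ΔT = 35.17 − (1.6 × 10⁻⁴/7.1 × 10⁻⁴)·(-6.8) = 36.7024 psu.
Increase required: 36.7024 − 35.55 = 1.1524 psu.

1.15 psu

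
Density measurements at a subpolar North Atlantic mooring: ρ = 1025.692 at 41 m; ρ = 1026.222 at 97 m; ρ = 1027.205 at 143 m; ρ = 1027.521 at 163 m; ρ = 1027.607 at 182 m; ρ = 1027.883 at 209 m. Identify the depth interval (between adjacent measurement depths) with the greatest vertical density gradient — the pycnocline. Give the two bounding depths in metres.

Compute the density gradient over each adjacent pair:
  41–97 m: Δρ/Δz = 0.530/56 = 9.5 × 10⁻³ kg m⁻⁴
  97–143 m: Δρ/Δz = 0.983/46 = 0.021 kg m⁻⁴
  143–163 m: Δρ/Δz = 0.316/20 = 0.016 kg m⁻⁴
  163–182 m: Δρ/Δz = 0.086/19 = 4.5 × 10⁻³ kg m⁻⁴
  182–209 m: Δρ/Δz = 0.276/27 = 0.010 kg m⁻⁴
The largest gradient is in the 97–143 m interval — the pycnocline.

97–143 m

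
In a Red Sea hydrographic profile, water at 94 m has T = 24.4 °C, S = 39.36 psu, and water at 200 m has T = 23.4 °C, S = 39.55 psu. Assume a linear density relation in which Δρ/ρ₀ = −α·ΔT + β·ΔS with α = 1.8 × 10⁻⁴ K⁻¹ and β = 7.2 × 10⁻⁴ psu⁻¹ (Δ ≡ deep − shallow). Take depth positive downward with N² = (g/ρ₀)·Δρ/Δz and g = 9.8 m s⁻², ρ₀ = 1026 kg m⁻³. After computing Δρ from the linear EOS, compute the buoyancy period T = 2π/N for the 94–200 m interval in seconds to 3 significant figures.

ΔT = -1.0 K, ΔS = +0.19 psu (deep − shallow).
Δρ/ρ₀ = −αΔT + βΔS = 1.80 × 10⁻⁴ + 1.368 × 10⁻⁴ = 3.168 × 10⁻⁴, so Δρ ≈ 0.3250 kg m⁻³.
N² = (g/ρ₀)·Δρ/Δz = g·(Δρ/ρ₀)/Δz = 9.8 × 3.168 × 10⁻⁴ / 106 = 2.9289 × 10⁻⁵ s⁻².
N = √(2.9289 × 10⁻⁵) = 5.4119 × 10⁻³ rad s⁻¹ → T = 2π/N = 1.1610 × 10³ s ≈ 1.16 × 10³ s.

1.16 × 10³ s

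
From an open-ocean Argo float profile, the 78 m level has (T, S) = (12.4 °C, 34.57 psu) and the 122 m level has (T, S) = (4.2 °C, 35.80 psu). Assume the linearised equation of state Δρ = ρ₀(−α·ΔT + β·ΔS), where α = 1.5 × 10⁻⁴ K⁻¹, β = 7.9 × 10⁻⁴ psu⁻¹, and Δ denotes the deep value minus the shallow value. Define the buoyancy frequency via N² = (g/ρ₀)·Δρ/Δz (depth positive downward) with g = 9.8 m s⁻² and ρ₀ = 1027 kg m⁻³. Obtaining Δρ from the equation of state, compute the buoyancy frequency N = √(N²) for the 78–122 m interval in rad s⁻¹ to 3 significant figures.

0.0221 rad s⁻¹

ΔT = -8.2 K, ΔS = +1.23 psu (deep − shallow).
Δρ/ρ₀ = −αΔT + βΔS = 1.23 × 10⁻³ + 9.717 × 10⁻⁴ = 2.2017 × 10⁻³, so Δρ ≈ 2.261 kg m⁻³.
N² = (g/ρ₀)·Δρ/Δz = g·(Δρ/ρ₀)/Δz = 9.8 × 2.2017 × 10⁻³ / 44 = 4.9038 × 10⁻⁴ s⁻².
N = √(4.9038 × 10⁻⁴) = 0.022145 rad s⁻¹ ≈ 0.0221 rad s⁻¹.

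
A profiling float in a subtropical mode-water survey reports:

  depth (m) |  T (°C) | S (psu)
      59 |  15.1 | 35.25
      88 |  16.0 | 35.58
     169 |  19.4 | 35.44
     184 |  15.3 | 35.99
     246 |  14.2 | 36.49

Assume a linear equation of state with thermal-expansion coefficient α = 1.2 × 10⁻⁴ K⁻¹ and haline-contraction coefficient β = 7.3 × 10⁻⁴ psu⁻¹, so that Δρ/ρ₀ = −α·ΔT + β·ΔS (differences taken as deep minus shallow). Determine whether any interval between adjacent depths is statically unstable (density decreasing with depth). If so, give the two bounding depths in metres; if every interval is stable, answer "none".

Evaluate Δρ/ρ₀ = −αΔT + βΔS across each adjacent pair:
  59–88 m: −αΔT+βΔS = −(1.2 × 10⁻⁴)(+0.9)+(7.3 × 10⁻⁴)(+0.33) = 1.3 × 10⁻⁴ → stable
  88–169 m: −αΔT+βΔS = −(1.2 × 10⁻⁴)(+3.4)+(7.3 × 10⁻⁴)(-0.14) = -5.1 × 10⁻⁴ → UNSTABLE
  169–184 m: −αΔT+βΔS = −(1.2 × 10⁻⁴)(-4.1)+(7.3 × 10⁻⁴)(+0.55) = 8.9 × 10⁻⁴ → stable
  184–246 m: −αΔT+βΔS = −(1.2 × 10⁻⁴)(-1.1)+(7.3 × 10⁻⁴)(+0.50) = 5.0 × 10⁻⁴ → stable
The 88–169 m interval has Δρ < 0: lighter water underlies denser water.

88–169 m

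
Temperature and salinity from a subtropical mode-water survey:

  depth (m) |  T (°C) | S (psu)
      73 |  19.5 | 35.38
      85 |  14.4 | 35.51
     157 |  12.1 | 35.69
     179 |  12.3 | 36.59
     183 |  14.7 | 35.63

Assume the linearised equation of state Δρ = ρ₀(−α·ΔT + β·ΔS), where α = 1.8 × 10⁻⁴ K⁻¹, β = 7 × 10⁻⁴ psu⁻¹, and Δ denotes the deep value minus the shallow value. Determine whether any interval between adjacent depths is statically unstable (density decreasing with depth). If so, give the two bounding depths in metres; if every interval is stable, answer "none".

Evaluate Δρ/ρ₀ = −αΔT + βΔS across each adjacent pair:
  73–85 m: −αΔT+βΔS = −(1.8 × 10⁻⁴)(-5.1)+(7 × 10⁻⁴)(+0.13) = 1.0 × 10⁻³ → stable
  85–157 m: −αΔT+βΔS = −(1.8 × 10⁻⁴)(-2.3)+(7 × 10⁻⁴)(+0.18) = 5.4 × 10⁻⁴ → stable
  157–179 m: −αΔT+βΔS = −(1.8 × 10⁻⁴)(+0.2)+(7 × 10⁻⁴)(+0.90) = 5.9 × 10⁻⁴ → stable
  179–183 m: −αΔT+βΔS = −(1.8 × 10⁻⁴)(+2.4)+(7 × 10⁻⁴)(-0.96) = -1.1 × 10⁻³ → UNSTABLE
The 179–183 m interval has Δρ < 0: lighter water underlies denser water.

179–183 m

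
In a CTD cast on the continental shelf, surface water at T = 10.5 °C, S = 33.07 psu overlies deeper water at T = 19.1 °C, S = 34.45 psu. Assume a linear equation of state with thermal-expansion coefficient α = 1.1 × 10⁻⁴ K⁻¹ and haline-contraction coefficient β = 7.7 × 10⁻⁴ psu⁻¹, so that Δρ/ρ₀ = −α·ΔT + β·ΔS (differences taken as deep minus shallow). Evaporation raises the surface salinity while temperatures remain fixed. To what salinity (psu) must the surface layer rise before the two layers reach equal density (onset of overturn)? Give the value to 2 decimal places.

Neutral buoyancy requires −α(T_deep − T_surf) + β(S_deep − S_surf′) = 0.
S_surf′ = S_deep − (α/β)·ΔT = 34.45 − (1.1 × 10⁻⁴/7.7 × 10⁻⁴)·(+8.6) = 33.2214 psu.
Increase required: 33.2214 − 33.07 = 0.1514 psu.

33.22 psu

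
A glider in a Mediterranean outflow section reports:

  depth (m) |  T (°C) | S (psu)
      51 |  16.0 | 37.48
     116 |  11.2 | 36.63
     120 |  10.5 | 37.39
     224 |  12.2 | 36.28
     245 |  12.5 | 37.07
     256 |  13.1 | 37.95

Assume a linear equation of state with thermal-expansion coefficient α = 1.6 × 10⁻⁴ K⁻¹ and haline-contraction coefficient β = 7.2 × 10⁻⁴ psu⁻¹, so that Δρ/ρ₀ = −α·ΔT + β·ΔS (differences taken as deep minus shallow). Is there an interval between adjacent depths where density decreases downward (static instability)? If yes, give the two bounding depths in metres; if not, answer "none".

120–224 m

Evaluate Δρ/ρ₀ = −αΔT + βΔS across each adjacent pair:
  51–116 m: −αΔT+βΔS = −(1.6 × 10⁻⁴)(-4.8)+(7.2 × 10⁻⁴)(-0.85) = 1.6 × 10⁻⁴ → stable
  116–120 m: −αΔT+βΔS = −(1.6 × 10⁻⁴)(-0.7)+(7.2 × 10⁻⁴)(+0.76) = 6.6 × 10⁻⁴ → stable
  120–224 m: −αΔT+βΔS = −(1.6 × 10⁻⁴)(+1.7)+(7.2 × 10⁻⁴)(-1.11) = -1.1 × 10⁻³ → UNSTABLE
  224–245 m: −αΔT+βΔS = −(1.6 × 10⁻⁴)(+0.3)+(7.2 × 10⁻⁴)(+0.79) = 5.2 × 10⁻⁴ → stable
  245–256 m: −αΔT+βΔS = −(1.6 × 10⁻⁴)(+0.6)+(7.2 × 10⁻⁴)(+0.88) = 5.4 × 10⁻⁴ → stable
The 120–224 m interval has Δρ < 0: lighter water underlies denser water.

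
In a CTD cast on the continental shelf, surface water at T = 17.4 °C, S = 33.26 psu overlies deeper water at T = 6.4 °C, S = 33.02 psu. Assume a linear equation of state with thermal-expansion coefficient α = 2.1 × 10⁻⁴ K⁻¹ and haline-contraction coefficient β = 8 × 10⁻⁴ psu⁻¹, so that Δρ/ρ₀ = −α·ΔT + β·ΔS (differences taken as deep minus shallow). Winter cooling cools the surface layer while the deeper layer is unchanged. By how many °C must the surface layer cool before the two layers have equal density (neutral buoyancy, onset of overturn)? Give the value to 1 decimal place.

Neutral buoyancy requires Δρ = 0, i.e. −α(T_deep − T_surf′) + β(S_deep − S_surf) = 0.
T_surf′ = T_deep − (β/α)·ΔS = 6.4 − (8 × 10⁻⁴/2.1 × 10⁻⁴)·(-0.24) = 7.314 °C.
Cooling required: 17.4 − (7.314) = 10.086 °C.

10.1 °C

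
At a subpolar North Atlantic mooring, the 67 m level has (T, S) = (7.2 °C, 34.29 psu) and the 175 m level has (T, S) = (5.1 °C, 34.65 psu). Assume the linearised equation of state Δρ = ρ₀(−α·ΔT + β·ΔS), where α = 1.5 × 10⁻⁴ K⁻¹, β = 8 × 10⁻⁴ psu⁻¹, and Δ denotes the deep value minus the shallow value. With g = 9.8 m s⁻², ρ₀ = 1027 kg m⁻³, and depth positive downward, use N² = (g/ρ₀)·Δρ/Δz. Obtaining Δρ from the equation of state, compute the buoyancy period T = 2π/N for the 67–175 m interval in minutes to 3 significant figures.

ΔT = -2.1 K, ΔS = +0.36 psu (deep − shallow).
Δρ/ρ₀ = −αΔT + βΔS = 3.15 × 10⁻⁴ + 2.88 × 10⁻⁴ = 6.03 × 10⁻⁴, so Δρ ≈ 0.6193 kg m⁻³.
N² = (g/ρ₀)·Δρ/Δz = g·(Δρ/ρ₀)/Δz = 9.8 × 6.03 × 10⁻⁴ / 108 = 5.4717 × 10⁻⁵ s⁻².
N = √(5.4717 × 10⁻⁵) = 7.3971 × 10⁻³ rad s⁻¹ → T = 2π/N = 849.41 s = 14.157 min ≈ 14.2 min.

14.2 min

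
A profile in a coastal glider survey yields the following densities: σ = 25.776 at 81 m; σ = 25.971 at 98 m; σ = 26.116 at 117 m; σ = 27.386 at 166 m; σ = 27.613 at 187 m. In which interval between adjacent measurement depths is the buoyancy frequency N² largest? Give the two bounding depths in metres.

117–166 m

Compute the density gradient over each adjacent pair:
  81–98 m: Δρ/Δz = 0.195/17 = 0.011 kg m⁻⁴
  98–117 m: Δρ/Δz = 0.145/19 = 7.6 × 10⁻³ kg m⁻⁴
  117–166 m: Δρ/Δz = 1.270/49 = 0.026 kg m⁻⁴
  166–187 m: Δρ/Δz = 0.227/21 = 0.011 kg m⁻⁴
The largest gradient is in the 117–166 m interval — the pycnocline.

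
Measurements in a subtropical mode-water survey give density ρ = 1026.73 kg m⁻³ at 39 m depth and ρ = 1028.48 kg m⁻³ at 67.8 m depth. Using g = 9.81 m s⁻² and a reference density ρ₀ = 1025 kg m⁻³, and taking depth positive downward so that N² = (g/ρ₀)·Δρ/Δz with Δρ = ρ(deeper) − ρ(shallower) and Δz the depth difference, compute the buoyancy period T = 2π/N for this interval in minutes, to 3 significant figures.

Δρ = 1028.48 − 1026.73 = 1.75 kg m⁻³ over Δz = 67.8 − 39 = 28.8 m.
N² = (9.81/1025) × (1.75/28.8) = 5.8155 × 10⁻⁴ s⁻².
N = √(5.8155 × 10⁻⁴) = 0.024115 rad s⁻¹, so T = 2π/N = 260.55 s = 4.3425 min ≈ 4.34 min.

4.34 min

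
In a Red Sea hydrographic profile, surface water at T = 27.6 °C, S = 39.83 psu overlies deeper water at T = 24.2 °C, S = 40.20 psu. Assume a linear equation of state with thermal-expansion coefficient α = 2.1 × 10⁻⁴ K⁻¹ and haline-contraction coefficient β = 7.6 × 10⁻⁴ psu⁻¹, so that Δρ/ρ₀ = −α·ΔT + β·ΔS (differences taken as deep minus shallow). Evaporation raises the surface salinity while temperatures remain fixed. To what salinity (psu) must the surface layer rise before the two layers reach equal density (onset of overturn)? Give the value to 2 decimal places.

Neutral buoyancy requires −α(T_deep − T_surf) + β(S_deep − S_surf′) = 0.
S_surf′ = S_deep − (α/β)·ΔT = 40.20 − (2.1 × 10⁻⁴/7.6 × 10⁻⁴)·(-3.4) = 41.1395 psu.
Increase required: 41.1395 − 39.83 = 1.3095 psu.

41.14 psu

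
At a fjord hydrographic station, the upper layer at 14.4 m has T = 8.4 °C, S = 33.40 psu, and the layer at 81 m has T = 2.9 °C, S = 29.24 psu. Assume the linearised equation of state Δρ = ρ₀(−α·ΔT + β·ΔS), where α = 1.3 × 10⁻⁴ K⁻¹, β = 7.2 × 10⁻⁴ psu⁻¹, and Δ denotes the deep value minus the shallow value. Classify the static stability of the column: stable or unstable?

ΔT = 2.9 − 8.4 = -5.5 K and ΔS = 29.24 − 33.40 = -4.16 psu (deep − shallow).
−αΔT = 7.15 × 10⁻⁴; βΔS = -2.9952 × 10⁻³; sum Δρ/ρ₀ = -2.2802 × 10⁻³.
Δρ/ρ₀ < 0, so Δρ < 0: deeper water is lighter → statically unstable; the column would overturn.

unstable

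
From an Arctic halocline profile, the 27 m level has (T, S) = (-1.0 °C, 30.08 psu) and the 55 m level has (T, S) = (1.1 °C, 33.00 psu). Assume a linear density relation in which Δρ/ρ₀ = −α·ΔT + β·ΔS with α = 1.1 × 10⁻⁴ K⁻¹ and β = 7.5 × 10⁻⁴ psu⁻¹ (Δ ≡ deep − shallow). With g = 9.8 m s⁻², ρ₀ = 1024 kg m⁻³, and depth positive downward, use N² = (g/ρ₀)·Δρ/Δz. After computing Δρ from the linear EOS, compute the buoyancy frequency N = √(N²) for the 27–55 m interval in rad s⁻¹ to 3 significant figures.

0.0262 rad s⁻¹

ΔT = +2.1 K, ΔS = +2.92 psu (deep − shallow).
Δρ/ρ₀ = −αΔT + βΔS = -2.31 × 10⁻⁴ + 2.19 × 10⁻³ = 1.959 × 10⁻³, so Δρ ≈ 2.006 kg m⁻³.
N² = (g/ρ₀)·Δρ/Δz = g·(Δρ/ρ₀)/Δz = 9.8 × 1.959 × 10⁻³ / 28 = 6.8565 × 10⁻⁴ s⁻².
N = √(6.8565 × 10⁻⁴) = 0.026185 rad s⁻¹ ≈ 0.0262 rad s⁻¹.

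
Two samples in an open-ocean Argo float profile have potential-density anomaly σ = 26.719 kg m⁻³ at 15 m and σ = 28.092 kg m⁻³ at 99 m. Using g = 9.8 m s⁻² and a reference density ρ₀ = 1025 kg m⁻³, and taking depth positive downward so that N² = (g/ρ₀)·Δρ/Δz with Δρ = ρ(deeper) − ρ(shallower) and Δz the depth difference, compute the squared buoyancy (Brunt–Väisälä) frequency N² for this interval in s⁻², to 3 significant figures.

1.56 × 10⁻⁴ s⁻²

Δρ = 1028.092 − 1026.719 = 1.373 kg m⁻³ over Δz = 99 − 15 = 84 m.
N² = (9.8/1025) × (1.373/84) = 1.5628 × 10⁻⁴ s⁻² ≈ 1.56 × 10⁻⁴ s⁻².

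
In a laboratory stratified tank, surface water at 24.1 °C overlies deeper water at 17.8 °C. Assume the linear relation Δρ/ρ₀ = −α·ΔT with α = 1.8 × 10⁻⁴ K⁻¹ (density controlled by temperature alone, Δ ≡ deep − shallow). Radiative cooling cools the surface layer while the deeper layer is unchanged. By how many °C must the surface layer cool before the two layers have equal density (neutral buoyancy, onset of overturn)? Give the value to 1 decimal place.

With temperature the only control, equal density requires T_surf′ = T_deep.
T_surf′ = 17.8 °C.
Cooling required: 24.1 − 17.8 = 6.3 °C.

6.3 °C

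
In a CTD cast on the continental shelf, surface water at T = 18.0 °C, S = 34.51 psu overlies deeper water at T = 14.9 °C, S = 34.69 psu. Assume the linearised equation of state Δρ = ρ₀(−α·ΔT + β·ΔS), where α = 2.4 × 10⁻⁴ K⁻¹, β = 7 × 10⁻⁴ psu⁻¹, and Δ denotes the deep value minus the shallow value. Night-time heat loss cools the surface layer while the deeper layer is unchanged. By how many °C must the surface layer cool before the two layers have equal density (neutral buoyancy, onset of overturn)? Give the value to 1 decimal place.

3.6 °C

Neutral buoyancy requires Δρ = 0, i.e. −α(T_deep − T_surf′) + β(S_deep − S_surf) = 0.
T_surf′ = T_deep − (β/α)·ΔS = 14.9 − (7 × 10⁻⁴/2.4 × 10⁻⁴)·(+0.18) = 14.375 °C.
Cooling required: 18.0 − (14.375) = 3.625 °C.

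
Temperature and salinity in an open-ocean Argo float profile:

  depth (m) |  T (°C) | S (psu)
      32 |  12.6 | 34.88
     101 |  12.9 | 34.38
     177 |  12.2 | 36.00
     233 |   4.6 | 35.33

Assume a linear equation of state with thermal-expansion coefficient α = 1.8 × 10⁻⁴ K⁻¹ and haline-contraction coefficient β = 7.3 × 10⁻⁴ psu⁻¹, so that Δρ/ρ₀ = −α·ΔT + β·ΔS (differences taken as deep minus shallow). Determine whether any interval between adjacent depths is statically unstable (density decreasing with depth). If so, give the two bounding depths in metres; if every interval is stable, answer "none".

Evaluate Δρ/ρ₀ = −αΔT + βΔS across each adjacent pair:
  32–101 m: −αΔT+βΔS = −(1.8 × 10⁻⁴)(+0.3)+(7.3 × 10⁻⁴)(-0.50) = -4.2 × 10⁻⁴ → UNSTABLE
  101–177 m: −αΔT+βΔS = −(1.8 × 10⁻⁴)(-0.7)+(7.3 × 10⁻⁴)(+1.62) = 1.3 × 10⁻³ → stable
  177–233 m: −αΔT+βΔS = −(1.8 × 10⁻⁴)(-7.6)+(7.3 × 10⁻⁴)(-0.67) = 8.8 × 10⁻⁴ → stable
The 32–101 m interval has Δρ < 0: lighter water underlies denser water.

32–101 m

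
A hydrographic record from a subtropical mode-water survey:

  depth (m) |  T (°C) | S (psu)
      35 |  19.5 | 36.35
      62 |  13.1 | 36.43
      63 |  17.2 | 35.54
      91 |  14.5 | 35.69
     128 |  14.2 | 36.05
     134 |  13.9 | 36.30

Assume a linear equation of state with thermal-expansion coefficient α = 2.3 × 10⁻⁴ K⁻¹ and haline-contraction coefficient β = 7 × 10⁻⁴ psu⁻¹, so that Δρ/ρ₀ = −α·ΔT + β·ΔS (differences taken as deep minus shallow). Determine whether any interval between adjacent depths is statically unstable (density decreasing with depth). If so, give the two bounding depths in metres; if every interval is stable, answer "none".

Evaluate Δρ/ρ₀ = −αΔT + βΔS across each adjacent pair:
  35–62 m: −αΔT+βΔS = −(2.3 × 10⁻⁴)(-6.4)+(7 × 10⁻⁴)(+0.08) = 1.5 × 10⁻³ → stable
  62–63 m: −αΔT+βΔS = −(2.3 × 10⁻⁴)(+4.1)+(7 × 10⁻⁴)(-0.89) = -1.6 × 10⁻³ → UNSTABLE
  63–91 m: −αΔT+βΔS = −(2.3 × 10⁻⁴)(-2.7)+(7 × 10⁻⁴)(+0.15) = 7.3 × 10⁻⁴ → stable
  91–128 m: −αΔT+βΔS = −(2.3 × 10⁻⁴)(-0.3)+(7 × 10⁻⁴)(+0.36) = 3.2 × 10⁻⁴ → stable
  128–134 m: −αΔT+βΔS = −(2.3 × 10⁻⁴)(-0.3)+(7 × 10⁻⁴)(+0.25) = 2.4 × 10⁻⁴ → stable
The 62–63 m interval has Δρ < 0: lighter water underlies denser water.

62–63 m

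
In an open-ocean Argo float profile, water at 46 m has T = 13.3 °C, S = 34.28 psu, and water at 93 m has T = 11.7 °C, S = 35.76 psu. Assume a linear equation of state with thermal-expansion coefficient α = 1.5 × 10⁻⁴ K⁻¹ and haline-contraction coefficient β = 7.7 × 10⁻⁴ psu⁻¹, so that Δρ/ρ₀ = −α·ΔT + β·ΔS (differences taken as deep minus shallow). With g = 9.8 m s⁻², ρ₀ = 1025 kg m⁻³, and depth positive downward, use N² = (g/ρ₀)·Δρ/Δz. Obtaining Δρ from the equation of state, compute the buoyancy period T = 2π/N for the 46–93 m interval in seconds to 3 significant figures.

ΔT = -1.6 K, ΔS = +1.48 psu (deep − shallow).
Δρ/ρ₀ = −αΔT + βΔS = 2.40 × 10⁻⁴ + 1.1396 × 10⁻³ = 1.3796 × 10⁻³, so Δρ ≈ 1.414 kg m⁻³.
N² = (g/ρ₀)·Δρ/Δz = g·(Δρ/ρ₀)/Δz = 9.8 × 1.3796 × 10⁻³ / 47 = 2.8766 × 10⁻⁴ s⁻².
N = √(2.8766 × 10⁻⁴) = 0.016961 rad s⁻¹ → T = 2π/N = 370.45 s ≈ 370 s.

370 s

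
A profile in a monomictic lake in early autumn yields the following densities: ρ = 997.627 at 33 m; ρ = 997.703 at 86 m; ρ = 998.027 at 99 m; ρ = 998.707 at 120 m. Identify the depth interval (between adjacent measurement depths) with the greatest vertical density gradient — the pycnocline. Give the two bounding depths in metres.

99–120 m

Compute the density gradient over each adjacent pair:
  33–86 m: Δρ/Δz = 0.076/53 = 1.4 × 10⁻³ kg m⁻⁴
  86–99 m: Δρ/Δz = 0.324/13 = 0.025 kg m⁻⁴
  99–120 m: Δρ/Δz = 0.680/21 = 0.032 kg m⁻⁴
The largest gradient is in the 99–120 m interval — the pycnocline.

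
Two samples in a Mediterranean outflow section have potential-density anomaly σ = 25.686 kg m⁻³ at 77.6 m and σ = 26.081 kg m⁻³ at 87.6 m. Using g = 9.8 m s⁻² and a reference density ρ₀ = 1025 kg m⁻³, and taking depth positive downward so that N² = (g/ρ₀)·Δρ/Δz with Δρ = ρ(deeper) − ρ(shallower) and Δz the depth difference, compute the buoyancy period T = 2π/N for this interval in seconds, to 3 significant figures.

323 s

Δρ = 1026.081 − 1025.686 = 0.395 kg m⁻³ over Δz = 87.6 − 77.6 = 10 m.
N² = (9.8/1025) × (0.395/10) = 3.7766 × 10⁻⁴ s⁻².
N = √(3.7766 × 10⁻⁴) = 0.019433 rad s⁻¹, so T = 2π/N = 323.33 s ≈ 323 s.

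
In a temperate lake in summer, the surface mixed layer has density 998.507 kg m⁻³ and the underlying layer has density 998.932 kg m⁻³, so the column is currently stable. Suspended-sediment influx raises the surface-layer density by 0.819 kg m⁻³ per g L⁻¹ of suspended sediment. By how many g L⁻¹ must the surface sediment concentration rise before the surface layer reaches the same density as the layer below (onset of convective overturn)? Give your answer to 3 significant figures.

Density deficit of the surface layer: 998.932 − 998.507 = 0.425 kg m⁻³.
Required change = 0.425 / 0.819 = 0.519 g L⁻¹.

0.519 g L⁻¹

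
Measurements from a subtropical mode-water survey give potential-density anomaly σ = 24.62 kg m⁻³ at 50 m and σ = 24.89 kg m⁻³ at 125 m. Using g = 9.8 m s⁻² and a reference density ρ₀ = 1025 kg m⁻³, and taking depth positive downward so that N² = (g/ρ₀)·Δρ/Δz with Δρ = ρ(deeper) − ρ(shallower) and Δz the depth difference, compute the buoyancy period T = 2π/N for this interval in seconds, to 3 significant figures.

Δρ = 1024.89 − 1024.62 = 0.27 kg m⁻³ over Δz = 125 − 50 = 75 m.
N² = (9.8/1025) × (0.27/75) = 3.4420 × 10⁻⁵ s⁻².
N = √(3.4420 × 10⁻⁵) = 5.8669 × 10⁻³ rad s⁻¹, so T = 2π/N = 1.0710 × 10³ s ≈ 1.07 × 10³ s.

1.07 × 10³ s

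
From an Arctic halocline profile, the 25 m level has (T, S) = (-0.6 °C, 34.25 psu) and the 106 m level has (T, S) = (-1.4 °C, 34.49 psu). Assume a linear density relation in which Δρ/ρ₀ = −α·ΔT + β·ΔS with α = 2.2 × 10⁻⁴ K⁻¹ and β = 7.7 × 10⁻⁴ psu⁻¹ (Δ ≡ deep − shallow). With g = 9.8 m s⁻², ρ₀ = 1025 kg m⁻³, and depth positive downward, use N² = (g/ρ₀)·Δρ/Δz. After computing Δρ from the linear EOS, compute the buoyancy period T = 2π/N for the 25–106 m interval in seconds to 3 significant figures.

951 s

ΔT = -0.8 K, ΔS = +0.24 psu (deep − shallow).
Δρ/ρ₀ = −αΔT + βΔS = 1.76 × 10⁻⁴ + 1.848 × 10⁻⁴ = 3.608 × 10⁻⁴, so Δρ ≈ 0.3698 kg m⁻³.
N² = (g/ρ₀)·Δρ/Δz = g·(Δρ/ρ₀)/Δz = 9.8 × 3.608 × 10⁻⁴ / 81 = 4.3652 × 10⁻⁵ s⁻².
N = √(4.3652 × 10⁻⁵) = 6.6070 × 10⁻³ rad s⁻¹ → T = 2π/N = 950.99 s ≈ 951 s.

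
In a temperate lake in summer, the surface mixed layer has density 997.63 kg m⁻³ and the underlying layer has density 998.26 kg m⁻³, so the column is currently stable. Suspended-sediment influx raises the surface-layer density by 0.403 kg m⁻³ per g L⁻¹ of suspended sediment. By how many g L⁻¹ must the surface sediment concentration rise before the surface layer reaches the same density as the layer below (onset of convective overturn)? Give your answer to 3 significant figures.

1.56 g L⁻¹

Density deficit of the surface layer: 998.26 − 997.63 = 0.63 kg m⁻³.
Required change = 0.63 / 0.403 = 1.56 g L⁻¹.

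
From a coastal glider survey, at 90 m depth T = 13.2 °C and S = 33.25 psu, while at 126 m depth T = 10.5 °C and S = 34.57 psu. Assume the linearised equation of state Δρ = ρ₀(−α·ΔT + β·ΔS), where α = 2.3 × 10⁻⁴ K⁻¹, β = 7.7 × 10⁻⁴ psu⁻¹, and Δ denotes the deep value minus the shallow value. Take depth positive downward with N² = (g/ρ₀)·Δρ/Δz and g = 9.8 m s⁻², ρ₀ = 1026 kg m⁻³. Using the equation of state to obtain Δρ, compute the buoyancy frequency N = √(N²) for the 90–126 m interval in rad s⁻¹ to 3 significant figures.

0.0211 rad s⁻¹

ΔT = -2.7 K, ΔS = +1.32 psu (deep − shallow).
Δρ/ρ₀ = −αΔT + βΔS = 6.21 × 10⁻⁴ + 1.0164 × 10⁻³ = 1.6374 × 10⁻³, so Δρ ≈ 1.680 kg m⁻³.
N² = (g/ρ₀)·Δρ/Δz = g·(Δρ/ρ₀)/Δz = 9.8 × 1.6374 × 10⁻³ / 36 = 4.4574 × 10⁻⁴ s⁻².
N = √(4.4574 × 10⁻⁴) = 0.021113 rad s⁻¹ ≈ 0.0211 rad s⁻¹.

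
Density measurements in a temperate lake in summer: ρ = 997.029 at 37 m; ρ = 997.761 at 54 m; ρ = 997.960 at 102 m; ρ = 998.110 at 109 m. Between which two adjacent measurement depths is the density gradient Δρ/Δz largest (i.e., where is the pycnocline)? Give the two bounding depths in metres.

Compute the density gradient over each adjacent pair:
  37–54 m: Δρ/Δz = 0.732/17 = 0.043 kg m⁻⁴
  54–102 m: Δρ/Δz = 0.199/48 = 4.1 × 10⁻³ kg m⁻⁴
  102–109 m: Δρ/Δz = 0.150/7 = 0.021 kg m⁻⁴
The largest gradient is in the 37–54 m interval — the pycnocline.

37–54 m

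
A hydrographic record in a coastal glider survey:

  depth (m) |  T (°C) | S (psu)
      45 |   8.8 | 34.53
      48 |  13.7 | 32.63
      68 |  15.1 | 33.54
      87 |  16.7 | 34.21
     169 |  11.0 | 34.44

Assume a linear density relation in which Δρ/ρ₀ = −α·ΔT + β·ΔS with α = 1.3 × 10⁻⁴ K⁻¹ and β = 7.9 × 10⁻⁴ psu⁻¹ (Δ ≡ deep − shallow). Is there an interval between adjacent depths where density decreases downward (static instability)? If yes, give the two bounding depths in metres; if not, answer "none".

45–48 m

Evaluate Δρ/ρ₀ = −αΔT + βΔS across each adjacent pair:
  45–48 m: −αΔT+βΔS = −(1.3 × 10⁻⁴)(+4.9)+(7.9 × 10⁻⁴)(-1.90) = -2.1 × 10⁻³ → UNSTABLE
  48–68 m: −αΔT+βΔS = −(1.3 × 10⁻⁴)(+1.4)+(7.9 × 10⁻⁴)(+0.91) = 5.4 × 10⁻⁴ → stable
  68–87 m: −αΔT+βΔS = −(1.3 × 10⁻⁴)(+1.6)+(7.9 × 10⁻⁴)(+0.67) = 3.2 × 10⁻⁴ → stable
  87–169 m: −αΔT+βΔS = −(1.3 × 10⁻⁴)(-5.7)+(7.9 × 10⁻⁴)(+0.23) = 9.2 × 10⁻⁴ → stable
The 45–48 m interval has Δρ < 0: lighter water underlies denser water.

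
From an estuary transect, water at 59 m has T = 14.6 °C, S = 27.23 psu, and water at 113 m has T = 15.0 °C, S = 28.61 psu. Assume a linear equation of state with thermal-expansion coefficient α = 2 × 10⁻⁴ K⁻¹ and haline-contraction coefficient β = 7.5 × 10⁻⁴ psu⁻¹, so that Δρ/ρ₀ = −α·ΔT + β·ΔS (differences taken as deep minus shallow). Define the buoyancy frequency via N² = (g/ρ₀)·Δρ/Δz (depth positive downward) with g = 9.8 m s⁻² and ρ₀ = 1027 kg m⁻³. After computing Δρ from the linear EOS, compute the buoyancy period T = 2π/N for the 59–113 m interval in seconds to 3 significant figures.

ΔT = +0.4 K, ΔS = +1.38 psu (deep − shallow).
Δρ/ρ₀ = −αΔT + βΔS = -8.00 × 10⁻⁵ + 1.035 × 10⁻³ = 9.55 × 10⁻⁴, so Δρ ≈ 0.9808 kg m⁻³.
N² = (g/ρ₀)·Δρ/Δz = g·(Δρ/ρ₀)/Δz = 9.8 × 9.55 × 10⁻⁴ / 54 = 1.7331 × 10⁻⁴ s⁻².
N = √(1.7331 × 10⁻⁴) = 0.013165 rad s⁻¹ → T = 2π/N = 477.26 s ≈ 477 s.

477 s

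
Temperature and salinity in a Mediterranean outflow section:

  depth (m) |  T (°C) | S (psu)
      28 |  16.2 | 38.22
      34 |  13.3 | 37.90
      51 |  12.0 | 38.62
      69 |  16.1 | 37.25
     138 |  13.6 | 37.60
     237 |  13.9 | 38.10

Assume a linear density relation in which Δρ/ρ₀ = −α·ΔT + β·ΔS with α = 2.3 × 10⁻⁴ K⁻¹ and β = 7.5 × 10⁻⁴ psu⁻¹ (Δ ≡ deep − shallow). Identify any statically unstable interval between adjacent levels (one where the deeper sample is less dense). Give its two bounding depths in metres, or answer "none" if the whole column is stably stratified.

51–69 m

Evaluate Δρ/ρ₀ = −αΔT + βΔS across each adjacent pair:
  28–34 m: −αΔT+βΔS = −(2.3 × 10⁻⁴)(-2.9)+(7.5 × 10⁻⁴)(-0.32) = 4.3 × 10⁻⁴ → stable
  34–51 m: −αΔT+βΔS = −(2.3 × 10⁻⁴)(-1.3)+(7.5 × 10⁻⁴)(+0.72) = 8.4 × 10⁻⁴ → stable
  51–69 m: −αΔT+βΔS = −(2.3 × 10⁻⁴)(+4.1)+(7.5 × 10⁻⁴)(-1.37) = -2.0 × 10⁻³ → UNSTABLE
  69–138 m: −αΔT+βΔS = −(2.3 × 10⁻⁴)(-2.5)+(7.5 × 10⁻⁴)(+0.35) = 8.4 × 10⁻⁴ → stable
  138–237 m: −αΔT+βΔS = −(2.3 × 10⁻⁴)(+0.3)+(7.5 × 10⁻⁴)(+0.50) = 3.1 × 10⁻⁴ → stable
The 51–69 m interval has Δρ < 0: lighter water underlies denser water.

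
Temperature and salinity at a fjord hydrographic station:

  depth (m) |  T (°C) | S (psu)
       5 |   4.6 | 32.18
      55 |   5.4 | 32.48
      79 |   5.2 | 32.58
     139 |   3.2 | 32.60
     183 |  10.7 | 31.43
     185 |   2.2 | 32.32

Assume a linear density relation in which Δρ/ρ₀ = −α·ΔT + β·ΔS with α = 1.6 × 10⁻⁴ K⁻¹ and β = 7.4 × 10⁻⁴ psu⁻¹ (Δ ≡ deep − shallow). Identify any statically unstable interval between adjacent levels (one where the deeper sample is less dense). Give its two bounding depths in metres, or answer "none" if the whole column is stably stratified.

Evaluate Δρ/ρ₀ = −αΔT + βΔS across each adjacent pair:
  5–55 m: −αΔT+βΔS = −(1.6 × 10⁻⁴)(+0.8)+(7.4 × 10⁻⁴)(+0.30) = 9.4 × 10⁻⁵ → stable
  55–79 m: −αΔT+βΔS = −(1.6 × 10⁻⁴)(-0.2)+(7.4 × 10⁻⁴)(+0.10) = 1.1 × 10⁻⁴ → stable
  79–139 m: −αΔT+βΔS = −(1.6 × 10⁻⁴)(-2.0)+(7.4 × 10⁻⁴)(+0.02) = 3.3 × 10⁻⁴ → stable
  139–183 m: −αΔT+βΔS = −(1.6 × 10⁻⁴)(+7.5)+(7.4 × 10⁻⁴)(-1.17) = -2.1 × 10⁻³ → UNSTABLE
  183–185 m: −αΔT+βΔS = −(1.6 × 10⁻⁴)(-8.5)+(7.4 × 10⁻⁴)(+0.89) = 2.0 × 10⁻³ → stable
The 139–183 m interval has Δρ < 0: lighter water underlies denser water.

139–183 m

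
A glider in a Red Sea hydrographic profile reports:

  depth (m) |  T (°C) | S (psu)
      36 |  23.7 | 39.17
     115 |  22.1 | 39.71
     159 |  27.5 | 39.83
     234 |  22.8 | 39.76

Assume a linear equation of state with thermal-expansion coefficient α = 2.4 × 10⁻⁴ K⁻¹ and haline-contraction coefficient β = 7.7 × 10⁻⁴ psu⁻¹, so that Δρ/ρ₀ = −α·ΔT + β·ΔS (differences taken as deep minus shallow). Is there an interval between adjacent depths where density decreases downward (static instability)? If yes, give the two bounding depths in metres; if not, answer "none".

115–159 m

Evaluate Δρ/ρ₀ = −αΔT + βΔS across each adjacent pair:
  36–115 m: −αΔT+βΔS = −(2.4 × 10⁻⁴)(-1.6)+(7.7 × 10⁻⁴)(+0.54) = 8.0 × 10⁻⁴ → stable
  115–159 m: −αΔT+βΔS = −(2.4 × 10⁻⁴)(+5.4)+(7.7 × 10⁻⁴)(+0.12) = -1.2 × 10⁻³ → UNSTABLE
  159–234 m: −αΔT+βΔS = −(2.4 × 10⁻⁴)(-4.7)+(7.7 × 10⁻⁴)(-0.07) = 1.1 × 10⁻³ → stable
The 115–159 m interval has Δρ < 0: lighter water underlies denser water.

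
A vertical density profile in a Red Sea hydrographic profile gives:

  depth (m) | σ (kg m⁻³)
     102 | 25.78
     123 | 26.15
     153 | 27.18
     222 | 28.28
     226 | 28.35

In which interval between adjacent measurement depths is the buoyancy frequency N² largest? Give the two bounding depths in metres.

123–153 m

Compute the density gradient over each adjacent pair:
  102–123 m: Δρ/Δz = 0.37/21 = 0.018 kg m⁻⁴
  123–153 m: Δρ/Δz = 1.03/30 = 0.034 kg m⁻⁴
  153–222 m: Δρ/Δz = 1.10/69 = 0.016 kg m⁻⁴
  222–226 m: Δρ/Δz = 0.07/4 = 0.018 kg m⁻⁴
The largest gradient is in the 123–153 m interval — the pycnocline.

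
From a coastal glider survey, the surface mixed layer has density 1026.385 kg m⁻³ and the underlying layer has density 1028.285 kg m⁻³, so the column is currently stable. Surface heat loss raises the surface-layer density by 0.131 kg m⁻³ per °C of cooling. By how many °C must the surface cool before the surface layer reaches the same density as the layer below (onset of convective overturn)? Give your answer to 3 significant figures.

Density deficit of the surface layer: 1028.285 − 1026.385 = 1.9 kg m⁻³.
Required change = 1.9 / 0.131 = 14.5 °C.

14.5 °C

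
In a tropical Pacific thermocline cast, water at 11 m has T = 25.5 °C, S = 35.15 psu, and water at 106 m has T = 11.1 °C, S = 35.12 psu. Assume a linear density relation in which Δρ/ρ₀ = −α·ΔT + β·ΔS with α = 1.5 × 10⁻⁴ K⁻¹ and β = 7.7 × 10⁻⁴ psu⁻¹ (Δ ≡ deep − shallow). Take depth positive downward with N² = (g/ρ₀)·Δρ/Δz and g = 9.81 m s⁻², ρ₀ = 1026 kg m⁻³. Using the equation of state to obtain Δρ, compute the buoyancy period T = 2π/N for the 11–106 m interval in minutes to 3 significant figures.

ΔT = -14.4 K, ΔS = -0.03 psu (deep − shallow).
Δρ/ρ₀ = −αΔT + βΔS = 2.16 × 10⁻³ − 2.31 × 10⁻⁵ = 2.1369 × 10⁻³, so Δρ ≈ 2.192 kg m⁻³.
N² = (g/ρ₀)·Δρ/Δz = g·(Δρ/ρ₀)/Δz = 9.81 × 2.1369 × 10⁻³ / 95 = 2.2066 × 10⁻⁴ s⁻².
N = √(2.2066 × 10⁻⁴) = 0.014855 rad s⁻¹ → T = 2π/N = 422.97 s = 7.0495 min ≈ 7.05 min.

7.05 min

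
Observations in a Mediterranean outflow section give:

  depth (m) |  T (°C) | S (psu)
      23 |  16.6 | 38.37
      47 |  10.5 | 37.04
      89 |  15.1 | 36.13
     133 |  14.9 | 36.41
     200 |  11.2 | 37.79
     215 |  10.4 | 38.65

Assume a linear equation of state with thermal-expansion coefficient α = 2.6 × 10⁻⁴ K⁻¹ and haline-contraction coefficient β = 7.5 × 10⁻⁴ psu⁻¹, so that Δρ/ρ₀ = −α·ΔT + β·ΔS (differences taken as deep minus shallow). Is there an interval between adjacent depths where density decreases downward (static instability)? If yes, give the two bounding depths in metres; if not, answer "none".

47–89 m

Evaluate Δρ/ρ₀ = −αΔT + βΔS across each adjacent pair:
  23–47 m: −αΔT+βΔS = −(2.6 × 10⁻⁴)(-6.1)+(7.5 × 10⁻⁴)(-1.33) = 5.9 × 10⁻⁴ → stable
  47–89 m: −αΔT+βΔS = −(2.6 × 10⁻⁴)(+4.6)+(7.5 × 10⁻⁴)(-0.91) = -1.9 × 10⁻³ → UNSTABLE
  89–133 m: −αΔT+βΔS = −(2.6 × 10⁻⁴)(-0.2)+(7.5 × 10⁻⁴)(+0.28) = 2.6 × 10⁻⁴ → stable
  133–200 m: −αΔT+βΔS = −(2.6 × 10⁻⁴)(-3.7)+(7.5 × 10⁻⁴)(+1.38) = 2.0 × 10⁻³ → stable
  200–215 m: −αΔT+βΔS = −(2.6 × 10⁻⁴)(-0.8)+(7.5 × 10⁻⁴)(+0.86) = 8.5 × 10⁻⁴ → stable
The 47–89 m interval has Δρ < 0: lighter water underlies denser water.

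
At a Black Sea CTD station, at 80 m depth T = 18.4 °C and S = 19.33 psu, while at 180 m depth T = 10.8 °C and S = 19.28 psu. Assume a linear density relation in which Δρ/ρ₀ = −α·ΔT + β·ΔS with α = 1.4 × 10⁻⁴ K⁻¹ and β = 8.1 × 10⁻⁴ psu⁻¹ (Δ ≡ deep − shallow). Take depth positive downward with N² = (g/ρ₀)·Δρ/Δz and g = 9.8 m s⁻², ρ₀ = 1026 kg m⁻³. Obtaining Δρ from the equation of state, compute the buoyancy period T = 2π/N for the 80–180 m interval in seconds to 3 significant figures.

627 s

ΔT = -7.6 K, ΔS = -0.05 psu (deep − shallow).
Δρ/ρ₀ = −αΔT + βΔS = 1.064 × 10⁻³ − 4.05 × 10⁻⁵ = 1.0235 × 10⁻³, so Δρ ≈ 1.050 kg m⁻³.
N² = (g/ρ₀)·Δρ/Δz = g·(Δρ/ρ₀)/Δz = 9.8 × 1.0235 × 10⁻³ / 100 = 1.0030 × 10⁻⁴ s⁻².
N = √(1.0030 × 10⁻⁴) = 0.010015 rad s⁻¹ → T = 2π/N = 627.38 s ≈ 627 s.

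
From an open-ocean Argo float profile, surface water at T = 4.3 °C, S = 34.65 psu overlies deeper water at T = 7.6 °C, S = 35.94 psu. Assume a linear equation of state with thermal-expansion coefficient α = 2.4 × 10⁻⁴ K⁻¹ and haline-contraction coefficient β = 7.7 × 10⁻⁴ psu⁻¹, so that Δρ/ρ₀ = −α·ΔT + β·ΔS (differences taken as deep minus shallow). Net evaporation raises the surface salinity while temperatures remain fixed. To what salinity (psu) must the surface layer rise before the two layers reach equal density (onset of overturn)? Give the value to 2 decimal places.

34.91 psu

Neutral buoyancy requires −α(T_deep − T_surf) + β(S_deep − S_surf′) = 0.
S_surf′ = S_deep − (α/β)·ΔT = 35.94 − (2.4 × 10⁻⁴/7.7 × 10⁻⁴)·(+3.3) = 34.9114 psu.
Increase required: 34.9114 − 34.65 = 0.2614 psu.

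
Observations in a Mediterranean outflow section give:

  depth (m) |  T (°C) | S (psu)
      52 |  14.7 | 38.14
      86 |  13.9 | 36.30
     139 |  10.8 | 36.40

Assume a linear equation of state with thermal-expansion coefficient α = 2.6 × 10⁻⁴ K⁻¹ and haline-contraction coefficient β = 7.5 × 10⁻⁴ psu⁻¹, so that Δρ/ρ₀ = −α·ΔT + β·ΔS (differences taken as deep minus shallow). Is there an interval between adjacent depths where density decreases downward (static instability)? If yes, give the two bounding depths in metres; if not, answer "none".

52–86 m

Evaluate Δρ/ρ₀ = −αΔT + βΔS across each adjacent pair:
  52–86 m: −αΔT+βΔS = −(2.6 × 10⁻⁴)(-0.8)+(7.5 × 10⁻⁴)(-1.84) = -1.2 × 10⁻³ → UNSTABLE
  86–139 m: −αΔT+βΔS = −(2.6 × 10⁻⁴)(-3.1)+(7.5 × 10⁻⁴)(+0.10) = 8.8 × 10⁻⁴ → stable
The 52–86 m interval has Δρ < 0: lighter water underlies denser water.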